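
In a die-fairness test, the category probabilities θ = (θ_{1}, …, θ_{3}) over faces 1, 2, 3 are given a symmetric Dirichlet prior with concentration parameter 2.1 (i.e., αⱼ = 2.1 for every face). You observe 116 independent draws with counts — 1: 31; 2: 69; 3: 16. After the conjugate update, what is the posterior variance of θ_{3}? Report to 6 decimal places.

The Dirichlet prior is conjugate to the Multinomial likelihood: each posterior αⱼ = prior αⱼ + observed count nⱼ.
Posterior concentration: (33.1, 71.1, 18.1), total = 122.3.
Var[θ_j] = α_j(Σα−α_j)/((Σα)²(Σα+1)) = 18.1·104.2/(122.3²·123.3) = 0.001023.

0.001023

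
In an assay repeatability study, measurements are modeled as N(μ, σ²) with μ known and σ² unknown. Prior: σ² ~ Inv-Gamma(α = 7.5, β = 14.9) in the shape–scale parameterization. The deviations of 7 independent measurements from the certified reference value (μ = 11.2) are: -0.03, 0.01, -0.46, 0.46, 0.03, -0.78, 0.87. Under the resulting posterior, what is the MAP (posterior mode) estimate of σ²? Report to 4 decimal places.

With known mean μ and an Inverse-Gamma(α, β) prior on σ², the Normal likelihood is conjugate: posterior is Inv-Gamma(α + n/2, β + Σ(xᵢ−μ)²/2).
Σ(xᵢ−μ)² = (-0.03)² + (0.01)² + (-0.46)² + (0.46)² + (0.03)² + (-0.78)² + (0.87)² = 1.7904.
Posterior: Inv-Gamma(7.5 + 7/2, 14.9 + 1.7904/2) = Inv-Gamma(11.00, 15.79520).
Mode = β/(α+1) = 15.79520/12.00 = 1.3163.

1.3163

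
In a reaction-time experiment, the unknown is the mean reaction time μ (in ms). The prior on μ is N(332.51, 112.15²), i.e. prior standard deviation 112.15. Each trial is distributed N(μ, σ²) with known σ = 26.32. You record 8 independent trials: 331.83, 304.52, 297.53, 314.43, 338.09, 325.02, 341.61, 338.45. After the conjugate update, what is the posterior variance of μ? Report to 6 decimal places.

86.000713

For Normal data with known variance σ², a Normal(μ₀, σ₀²) prior on μ is conjugate. Posterior precision = 1/σ₀² + n/σ²; posterior mean is the precision-weighted average of μ₀ and x̄.
σ₀² = 112.15² = 12577.6225, σ² = 26.32² = 692.7424; σ² + n·σ₀² = 692.7424 + 8·12577.6225 = 101313.7224.
Posterior precision = 1/σ₀² + n/σ² = 1/12577.6225 + 8/692.7424 = (σ² + n·σ₀²)/(σ₀²σ²) = 101313.7224/(12577.6225·692.7424); posterior variance σₙ² = σ₀²σ²/(σ² + n·σ₀²) = 12577.6225·692.7424/101313.7224 = 86.000713.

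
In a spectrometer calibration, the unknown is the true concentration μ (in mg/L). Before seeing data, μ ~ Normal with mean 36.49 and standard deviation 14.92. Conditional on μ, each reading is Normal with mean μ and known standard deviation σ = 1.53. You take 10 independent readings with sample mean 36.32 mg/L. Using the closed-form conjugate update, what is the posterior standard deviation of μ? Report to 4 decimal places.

For Normal data with known variance σ², a Normal(μ₀, σ₀²) prior on μ is conjugate. Posterior precision = 1/σ₀² + n/σ²; posterior mean is the precision-weighted average of μ₀ and x̄.
σ₀² = 14.92² = 222.6064, σ² = 1.53² = 2.3409; σ² + n·σ₀² = 2.3409 + 10·222.6064 = 2228.4049.
Posterior precision = 1/σ₀² + n/σ² = 1/222.6064 + 10/2.3409 = (σ² + n·σ₀²)/(σ₀²σ²) = 2228.4049/(222.6064·2.3409); posterior variance σₙ² = σ₀²σ²/(σ² + n·σ₀²) = 222.6064·2.3409/2228.4049 = 0.233844.
Posterior SD = √σₙ² = √(222.6064·2.3409/2228.4049) = 0.4836.

0.4836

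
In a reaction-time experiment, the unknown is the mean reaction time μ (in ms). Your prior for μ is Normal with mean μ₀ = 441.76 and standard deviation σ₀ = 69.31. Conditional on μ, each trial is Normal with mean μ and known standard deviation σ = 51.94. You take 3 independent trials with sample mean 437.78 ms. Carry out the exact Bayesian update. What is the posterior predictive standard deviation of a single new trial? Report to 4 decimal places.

58.7812

For Normal data with known variance σ², a Normal(μ₀, σ₀²) prior on μ is conjugate. Posterior precision = 1/σ₀² + n/σ²; posterior mean is the precision-weighted average of μ₀ and x̄.
σ₀² = 69.31² = 4803.8761, σ² = 51.94² = 2697.7636; σ² + n·σ₀² = 2697.7636 + 3·4803.8761 = 17109.3919.
Posterior precision = 1/σ₀² + n/σ² = 1/4803.8761 + 3/2697.7636 = (σ² + n·σ₀²)/(σ₀²σ²) = 17109.3919/(4803.8761·2697.7636); posterior variance σₙ² = σ₀²σ²/(σ² + n·σ₀²) = 4803.8761·2697.7636/17109.3919 = 757.462460.
Predictive variance for one new observation = σₙ² + σ² = 4803.8761·2697.7636/17109.3919 + 2697.7636 = σ²·(σ₀² + 17109.3919)/17109.3919 = 2697.7636·21913.268/17109.3919 = 3455.226060; SD = √(2697.7636·21913.268/17109.3919) = 58.7812.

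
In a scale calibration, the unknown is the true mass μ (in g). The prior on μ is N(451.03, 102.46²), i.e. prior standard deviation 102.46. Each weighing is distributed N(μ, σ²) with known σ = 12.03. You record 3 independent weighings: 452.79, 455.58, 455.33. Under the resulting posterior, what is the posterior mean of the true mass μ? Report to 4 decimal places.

454.5505

For Normal data with known variance σ², a Normal(μ₀, σ₀²) prior on μ is conjugate. Posterior precision = 1/σ₀² + n/σ²; posterior mean is the precision-weighted average of μ₀ and x̄.
Σxᵢ = 452.79 + 455.58 + 455.33 = 1363.7, so n·x̄ = 1363.7.
σ₀² = 102.46² = 10498.0516, σ² = 12.03² = 144.7209; σ² + n·σ₀² = 144.7209 + 3·10498.0516 = 31638.8757.
Posterior mean = (μ₀/σ₀² + n·x̄/σ²)/(1/σ₀² + n/σ²) = (σ²·μ₀ + σ₀²·n·x̄)/(σ² + n·σ₀²) = (144.7209·451.03 + 10498.0516·1363.7)/31638.8757 = 14381466.434447/31638.8757 = 454.5505.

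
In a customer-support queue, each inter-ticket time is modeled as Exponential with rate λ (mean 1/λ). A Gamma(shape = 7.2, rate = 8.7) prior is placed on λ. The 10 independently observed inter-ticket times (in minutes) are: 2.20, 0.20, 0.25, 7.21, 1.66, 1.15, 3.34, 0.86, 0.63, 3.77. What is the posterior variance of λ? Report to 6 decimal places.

With a Gamma(shape α, rate β) prior on the exponential rate λ, the posterior after n observations with total T = Σxᵢ is Gamma(α+n, β+T).
Sum of observations T = 21.27 minutes; n = 10.
Posterior: Gamma(7.2+10, 8.7+21.27) = Gamma(17.2, 29.97).
Var = α/β² = 0.019149.

0.019149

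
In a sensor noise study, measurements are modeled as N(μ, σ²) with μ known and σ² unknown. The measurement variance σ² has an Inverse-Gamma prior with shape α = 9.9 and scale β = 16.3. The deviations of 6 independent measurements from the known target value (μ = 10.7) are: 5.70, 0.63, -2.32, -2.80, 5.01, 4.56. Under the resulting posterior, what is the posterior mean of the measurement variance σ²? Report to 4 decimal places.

5.2354

With known mean μ and an Inverse-Gamma(α, β) prior on σ², the Normal likelihood is conjugate: posterior is Inv-Gamma(α + n/2, β + Σ(xᵢ−μ)²/2).
Σ(xᵢ−μ)² = (5.70)² + (0.63)² + (-2.32)² + (-2.80)² + (5.01)² + (4.56)² = 92.0030.
Posterior: Inv-Gamma(9.9 + 6/2, 16.3 + 92.0030/2) = Inv-Gamma(12.90, 62.30150).
E[σ²|data] = β/(α−1) = 62.30150/11.90 = 5.2354.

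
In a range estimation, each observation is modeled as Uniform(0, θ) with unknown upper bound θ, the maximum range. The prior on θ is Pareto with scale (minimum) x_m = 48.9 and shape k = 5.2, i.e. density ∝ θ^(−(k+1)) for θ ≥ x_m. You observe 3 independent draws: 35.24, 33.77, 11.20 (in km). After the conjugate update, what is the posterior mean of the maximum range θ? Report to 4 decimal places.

55.6917

A Pareto(scale x_m, shape k) prior on the upper bound θ of Uniform(0, θ) is conjugate: posterior is Pareto(max(x_m, max xᵢ), k + n).
Sample maximum = 35.24; prior scale x_m = 48.9 → posterior scale = max = 48.90.
Posterior shape = 5.2 + 3 = 8.2.
E[θ|data] = k·x_m/(k−1) = 8.2·48.90/7.2 = 55.6917.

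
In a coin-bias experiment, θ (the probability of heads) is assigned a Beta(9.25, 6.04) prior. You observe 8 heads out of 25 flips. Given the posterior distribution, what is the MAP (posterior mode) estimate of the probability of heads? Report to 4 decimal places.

The Beta prior is conjugate to a Binomial/Bernoulli likelihood; the update adds successes to α and failures to β.
Posterior: Beta(α+k, β+n−k) = Beta(9.25+8, 6.04+17) = Beta(17.25, 23.04).
Mode of Beta(a,b) for a,b>1 is (a−1)/(a+b−2) = 16.25/38.29 = 0.4244.

0.4244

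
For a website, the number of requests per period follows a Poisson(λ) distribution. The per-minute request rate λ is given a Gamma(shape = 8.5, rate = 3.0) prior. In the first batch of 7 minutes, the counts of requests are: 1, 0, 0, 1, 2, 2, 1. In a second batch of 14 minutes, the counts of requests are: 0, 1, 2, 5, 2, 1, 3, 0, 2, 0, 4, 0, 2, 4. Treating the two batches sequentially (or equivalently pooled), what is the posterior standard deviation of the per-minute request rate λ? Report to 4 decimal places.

0.2684

With a Gamma(shape α, rate β) prior, the Poisson likelihood is conjugate: the posterior is Gamma(α + ΣXᵢ, β + n).
Batch 1: sum of counts S = 7 over n = 7 minutes.
After batch 1: Gamma(α+S, β+n) = Gamma(8.5+7, 3.0+7) = Gamma(15.5, 10.0).
Batch 2: sum of counts S = 26 over n = 14 minutes.
After batch 2: Gamma(α+S, β+n) = Gamma(15.5+26, 10.0+14) = Gamma(41.5, 24.0).
SD = √α/β = √41.5/24.0 = 0.2684.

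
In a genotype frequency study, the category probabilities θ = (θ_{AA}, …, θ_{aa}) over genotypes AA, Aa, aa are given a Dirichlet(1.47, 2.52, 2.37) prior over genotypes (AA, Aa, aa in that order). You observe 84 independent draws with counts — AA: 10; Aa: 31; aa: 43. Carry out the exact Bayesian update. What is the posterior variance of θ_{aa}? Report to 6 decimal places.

The Dirichlet prior is conjugate to the Multinomial likelihood: each posterior αⱼ = prior αⱼ + observed count nⱼ.
Posterior concentration: (11.47, 33.52, 45.37), total = 90.36.
Var[θ_j] = α_j(Σα−α_j)/((Σα)²(Σα+1)) = 45.37·44.99/(90.36²·91.36) = 0.002736.

0.002736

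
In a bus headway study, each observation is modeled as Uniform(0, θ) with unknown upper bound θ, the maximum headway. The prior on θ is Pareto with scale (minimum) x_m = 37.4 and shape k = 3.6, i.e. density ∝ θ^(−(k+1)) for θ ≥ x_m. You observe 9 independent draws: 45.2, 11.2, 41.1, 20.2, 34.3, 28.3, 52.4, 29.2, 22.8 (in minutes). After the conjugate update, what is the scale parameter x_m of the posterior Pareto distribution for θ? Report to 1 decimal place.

A Pareto(scale x_m, shape k) prior on the upper bound θ of Uniform(0, θ) is conjugate: posterior is Pareto(max(x_m, max xᵢ), k + n).
Sample maximum = 52.4; prior scale x_m = 37.4 → posterior scale = max = 52.4.
Posterior shape = 3.6 + 9 = 12.6.
Posterior scale x_m = 52.4.

52.4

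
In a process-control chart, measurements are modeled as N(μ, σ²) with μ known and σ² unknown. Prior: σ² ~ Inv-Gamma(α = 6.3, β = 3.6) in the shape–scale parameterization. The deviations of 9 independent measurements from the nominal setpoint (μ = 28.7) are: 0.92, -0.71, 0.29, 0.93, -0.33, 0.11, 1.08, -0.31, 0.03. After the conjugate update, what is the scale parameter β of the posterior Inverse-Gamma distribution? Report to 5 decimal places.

5.44195

With known mean μ and an Inverse-Gamma(α, β) prior on σ², the Normal likelihood is conjugate: posterior is Inv-Gamma(α + n/2, β + Σ(xᵢ−μ)²/2).
Σ(xᵢ−μ)² = (0.92)² + (-0.71)² + (0.29)² + (0.93)² + (-0.33)² + (0.11)² + (1.08)² + (-0.31)² + (0.03)² = 3.6839.
Posterior: Inv-Gamma(6.3 + 9/2, 3.6 + 3.6839/2) = Inv-Gamma(10.80, 5.44195).
Posterior β = 5.44195.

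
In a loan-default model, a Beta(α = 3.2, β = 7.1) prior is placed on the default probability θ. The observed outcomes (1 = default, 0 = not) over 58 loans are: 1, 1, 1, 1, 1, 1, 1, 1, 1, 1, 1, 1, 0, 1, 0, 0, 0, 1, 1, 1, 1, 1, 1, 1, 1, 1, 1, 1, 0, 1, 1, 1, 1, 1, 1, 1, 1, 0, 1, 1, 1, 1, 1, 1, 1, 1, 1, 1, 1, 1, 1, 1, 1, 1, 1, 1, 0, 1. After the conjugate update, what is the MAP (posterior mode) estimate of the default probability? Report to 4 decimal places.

The Beta prior is conjugate to a Binomial/Bernoulli likelihood; the update adds successes to α and failures to β.
Posterior: Beta(α+k, β+n−k) = Beta(3.2+51, 7.1+7) = Beta(54.2, 14.1).
Mode of Beta(a,b) for a,b>1 is (a−1)/(a+b−2) = 53.2/66.3 = 0.8024.

0.8024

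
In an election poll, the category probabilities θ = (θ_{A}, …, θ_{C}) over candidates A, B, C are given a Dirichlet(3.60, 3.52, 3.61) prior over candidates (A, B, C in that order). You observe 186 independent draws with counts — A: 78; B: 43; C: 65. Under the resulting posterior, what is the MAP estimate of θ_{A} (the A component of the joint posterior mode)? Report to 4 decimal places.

0.4160

The Dirichlet prior is conjugate to the Multinomial likelihood: each posterior αⱼ = prior αⱼ + observed count nⱼ.
Posterior concentration: (81.60, 46.52, 68.61), total = 196.73.
Joint mode component: (α_{A}−1)/(Σα−K) = 80.60/193.73 = 0.4160.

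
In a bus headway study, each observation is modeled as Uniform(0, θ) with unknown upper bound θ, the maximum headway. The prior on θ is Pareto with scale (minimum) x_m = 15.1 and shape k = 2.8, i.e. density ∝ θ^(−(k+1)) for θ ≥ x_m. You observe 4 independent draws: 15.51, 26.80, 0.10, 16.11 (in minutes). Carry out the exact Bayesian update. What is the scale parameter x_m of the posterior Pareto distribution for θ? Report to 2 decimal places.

A Pareto(scale x_m, shape k) prior on the upper bound θ of Uniform(0, θ) is conjugate: posterior is Pareto(max(x_m, max xᵢ), k + n).
Sample maximum = 26.80; prior scale x_m = 15.1 → posterior scale = max = 26.80.
Posterior shape = 2.8 + 4 = 6.8.
Posterior scale x_m = 26.80.

26.80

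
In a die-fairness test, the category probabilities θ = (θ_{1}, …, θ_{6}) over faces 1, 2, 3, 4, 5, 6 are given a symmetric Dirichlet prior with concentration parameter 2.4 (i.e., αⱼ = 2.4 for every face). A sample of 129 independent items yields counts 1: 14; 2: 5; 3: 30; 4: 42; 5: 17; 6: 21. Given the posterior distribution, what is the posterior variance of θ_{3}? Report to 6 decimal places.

The Dirichlet prior is conjugate to the Multinomial likelihood: each posterior αⱼ = prior αⱼ + observed count nⱼ.
Posterior concentration: (16.4, 7.4, 32.4, 44.4, 19.4, 23.4), total = 143.4.
Var[θ_j] = α_j(Σα−α_j)/((Σα)²(Σα+1)) = 32.4·111.0/(143.4²·144.4) = 0.001211.

0.001211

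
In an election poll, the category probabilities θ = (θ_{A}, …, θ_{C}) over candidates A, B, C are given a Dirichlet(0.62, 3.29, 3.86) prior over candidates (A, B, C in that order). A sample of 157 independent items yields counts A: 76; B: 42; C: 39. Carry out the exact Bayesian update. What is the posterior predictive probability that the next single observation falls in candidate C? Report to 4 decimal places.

0.2601

The Dirichlet prior is conjugate to the Multinomial likelihood: each posterior αⱼ = prior αⱼ + observed count nⱼ.
Posterior concentration: (76.62, 45.29, 42.86), total = 164.77.
P(next = C | data) = α_{C}/Σα = 0.2601.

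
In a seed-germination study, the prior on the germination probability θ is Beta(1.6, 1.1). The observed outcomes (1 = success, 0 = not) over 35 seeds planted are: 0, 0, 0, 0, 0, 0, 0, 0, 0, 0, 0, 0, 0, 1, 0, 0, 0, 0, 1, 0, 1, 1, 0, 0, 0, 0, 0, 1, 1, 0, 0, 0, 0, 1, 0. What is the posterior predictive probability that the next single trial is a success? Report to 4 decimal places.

The Beta prior is conjugate to a Binomial/Bernoulli likelihood; the update adds successes to α and failures to β.
Posterior: Beta(α+k, β+n−k) = Beta(1.6+7, 1.1+28) = Beta(8.6, 29.1).
For a single future Bernoulli trial, P(success | data) = α/(α+β) = 0.2281.

0.2281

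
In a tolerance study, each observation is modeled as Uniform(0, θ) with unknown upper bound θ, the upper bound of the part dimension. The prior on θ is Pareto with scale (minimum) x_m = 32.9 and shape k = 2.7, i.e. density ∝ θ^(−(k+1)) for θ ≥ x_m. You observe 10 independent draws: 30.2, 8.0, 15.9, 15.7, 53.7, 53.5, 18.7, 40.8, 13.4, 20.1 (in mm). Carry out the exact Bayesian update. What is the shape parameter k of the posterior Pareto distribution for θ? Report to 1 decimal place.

12.7

A Pareto(scale x_m, shape k) prior on the upper bound θ of Uniform(0, θ) is conjugate: posterior is Pareto(max(x_m, max xᵢ), k + n).
Sample maximum = 53.7; prior scale x_m = 32.9 → posterior scale = max = 53.7.
Posterior shape = 2.7 + 10 = 12.7.
Posterior shape k = 12.7.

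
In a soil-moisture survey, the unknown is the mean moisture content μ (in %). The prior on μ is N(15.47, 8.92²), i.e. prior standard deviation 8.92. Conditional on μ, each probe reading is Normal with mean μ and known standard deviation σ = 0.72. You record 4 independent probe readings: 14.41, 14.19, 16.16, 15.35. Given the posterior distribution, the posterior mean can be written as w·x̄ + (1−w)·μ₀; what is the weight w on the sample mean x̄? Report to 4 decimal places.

For Normal data with known variance σ², a Normal(μ₀, σ₀²) prior on μ is conjugate. Posterior precision = 1/σ₀² + n/σ²; posterior mean is the precision-weighted average of μ₀ and x̄.
σ₀² = 8.92² = 79.5664, σ² = 0.72² = 0.5184. Prior precision 1/σ₀² = 1/79.5664; data precision n/σ² = 4/0.5184.
w = (n/σ²)/(1/σ₀² + n/σ²) = n·σ₀²/(σ² + n·σ₀²) = 4·79.5664/(0.5184 + 4·79.5664) = 318.2656/318.784 = 0.9984.

0.9984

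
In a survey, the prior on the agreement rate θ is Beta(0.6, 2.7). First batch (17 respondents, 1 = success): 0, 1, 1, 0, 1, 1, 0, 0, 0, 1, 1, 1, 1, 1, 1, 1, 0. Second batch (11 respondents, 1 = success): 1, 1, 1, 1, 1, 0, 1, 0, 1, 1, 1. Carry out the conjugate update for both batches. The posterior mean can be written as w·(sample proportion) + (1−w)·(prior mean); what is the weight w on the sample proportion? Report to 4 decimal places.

The Beta prior is conjugate to a Binomial/Bernoulli likelihood; the update adds successes to α and failures to β.
Total number of respondents: n = 17 + 11 = 28.
Posterior mean = (α₀+k)/(α₀+β₀+n) = [n/(α₀+β₀+n)]·(k/n) + [(α₀+β₀)/(α₀+β₀+n)]·α₀/(α₀+β₀), so only n and the prior enter the weight.
The weight on the data is w = n/(α₀+β₀+n) = 28/(0.6+2.7+28) = 28/31.3 = 0.8946.

0.8946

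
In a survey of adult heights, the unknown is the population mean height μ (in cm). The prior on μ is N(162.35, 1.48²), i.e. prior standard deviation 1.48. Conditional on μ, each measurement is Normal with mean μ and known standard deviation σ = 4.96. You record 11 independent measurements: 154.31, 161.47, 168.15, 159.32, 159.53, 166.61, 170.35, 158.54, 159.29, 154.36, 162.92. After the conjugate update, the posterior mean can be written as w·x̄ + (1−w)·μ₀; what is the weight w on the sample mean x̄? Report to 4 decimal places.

0.4948

For Normal data with known variance σ², a Normal(μ₀, σ₀²) prior on μ is conjugate. Posterior precision = 1/σ₀² + n/σ²; posterior mean is the precision-weighted average of μ₀ and x̄.
σ₀² = 1.48² = 2.1904, σ² = 4.96² = 24.6016. Prior precision 1/σ₀² = 1/2.1904; data precision n/σ² = 11/24.6016.
w = (n/σ²)/(1/σ₀² + n/σ²) = n·σ₀²/(σ² + n·σ₀²) = 11·2.1904/(24.6016 + 11·2.1904) = 24.0944/48.696 = 0.4948.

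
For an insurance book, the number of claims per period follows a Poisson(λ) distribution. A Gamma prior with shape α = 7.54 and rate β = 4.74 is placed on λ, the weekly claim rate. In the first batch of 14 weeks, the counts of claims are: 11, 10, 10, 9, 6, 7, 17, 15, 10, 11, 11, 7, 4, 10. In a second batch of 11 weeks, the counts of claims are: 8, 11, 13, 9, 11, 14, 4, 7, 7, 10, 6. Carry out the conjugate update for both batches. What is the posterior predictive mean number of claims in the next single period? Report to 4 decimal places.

8.2562

With a Gamma(shape α, rate β) prior, the Poisson likelihood is conjugate: the posterior is Gamma(α + ΣXᵢ, β + n).
Batch 1: sum of counts S = 138 over n = 14 weeks.
After batch 1: Gamma(α+S, β+n) = Gamma(7.54+138, 4.74+14) = Gamma(145.54, 18.74).
Batch 2: sum of counts S = 100 over n = 11 weeks.
After batch 2: Gamma(α+S, β+n) = Gamma(145.54+100, 18.74+11) = Gamma(245.54, 29.74).
The predictive distribution for one future period is NegBinom with mean α/β = 8.2562.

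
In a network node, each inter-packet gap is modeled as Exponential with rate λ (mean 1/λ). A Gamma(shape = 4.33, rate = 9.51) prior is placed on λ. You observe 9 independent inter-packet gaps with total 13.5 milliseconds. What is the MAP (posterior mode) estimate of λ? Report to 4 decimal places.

0.5359

With a Gamma(shape α, rate β) prior on the exponential rate λ, the posterior after n observations with total T = Σxᵢ is Gamma(α+n, β+T).
Posterior: Gamma(4.33+9, 9.51+13.5) = Gamma(13.33, 23.01).
Mode = (α−1)/β = 0.5359.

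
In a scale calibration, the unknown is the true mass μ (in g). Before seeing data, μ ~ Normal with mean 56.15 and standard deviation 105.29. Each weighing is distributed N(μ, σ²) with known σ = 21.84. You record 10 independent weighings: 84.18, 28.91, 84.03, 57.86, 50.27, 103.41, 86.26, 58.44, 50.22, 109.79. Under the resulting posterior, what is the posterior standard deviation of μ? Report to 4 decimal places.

For Normal data with known variance σ², a Normal(μ₀, σ₀²) prior on μ is conjugate. Posterior precision = 1/σ₀² + n/σ²; posterior mean is the precision-weighted average of μ₀ and x̄.
σ₀² = 105.29² = 11085.9841, σ² = 21.84² = 476.9856; σ² + n·σ₀² = 476.9856 + 10·11085.9841 = 111336.8266.
Posterior precision = 1/σ₀² + n/σ² = 1/11085.9841 + 10/476.9856 = (σ² + n·σ₀²)/(σ₀²σ²) = 111336.8266/(11085.9841·476.9856); posterior variance σₙ² = σ₀²σ²/(σ² + n·σ₀²) = 11085.9841·476.9856/111336.8266 = 47.494211.
Posterior SD = √σₙ² = √(11085.9841·476.9856/111336.8266) = 6.8916.

6.8916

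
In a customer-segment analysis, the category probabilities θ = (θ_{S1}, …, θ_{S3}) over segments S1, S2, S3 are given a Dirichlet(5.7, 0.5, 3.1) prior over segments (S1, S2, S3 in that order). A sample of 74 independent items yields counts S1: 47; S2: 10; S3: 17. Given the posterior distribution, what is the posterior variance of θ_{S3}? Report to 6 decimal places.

0.002172

The Dirichlet prior is conjugate to the Multinomial likelihood: each posterior αⱼ = prior αⱼ + observed count nⱼ.
Posterior concentration: (52.7, 10.5, 20.1), total = 83.3.
Var[θ_j] = α_j(Σα−α_j)/((Σα)²(Σα+1)) = 20.1·63.2/(83.3²·84.3) = 0.002172.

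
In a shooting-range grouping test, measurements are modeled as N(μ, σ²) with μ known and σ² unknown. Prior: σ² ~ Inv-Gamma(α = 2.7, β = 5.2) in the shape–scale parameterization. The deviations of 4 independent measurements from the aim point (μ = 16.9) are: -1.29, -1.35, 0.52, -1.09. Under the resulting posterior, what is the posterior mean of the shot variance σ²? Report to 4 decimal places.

With known mean μ and an Inverse-Gamma(α, β) prior on σ², the Normal likelihood is conjugate: posterior is Inv-Gamma(α + n/2, β + Σ(xᵢ−μ)²/2).
Σ(xᵢ−μ)² = (-1.29)² + (-1.35)² + (0.52)² + (-1.09)² = 4.9451.
Posterior: Inv-Gamma(2.7 + 4/2, 5.2 + 4.9451/2) = Inv-Gamma(4.70, 7.67255).
E[σ²|data] = β/(α−1) = 7.67255/3.70 = 2.0737.

2.0737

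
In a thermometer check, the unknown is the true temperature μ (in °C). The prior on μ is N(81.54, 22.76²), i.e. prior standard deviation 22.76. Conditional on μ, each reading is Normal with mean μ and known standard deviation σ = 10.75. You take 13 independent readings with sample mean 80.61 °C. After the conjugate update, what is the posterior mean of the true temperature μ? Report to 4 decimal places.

80.6257

For Normal data with known variance σ², a Normal(μ₀, σ₀²) prior on μ is conjugate. Posterior precision = 1/σ₀² + n/σ²; posterior mean is the precision-weighted average of μ₀ and x̄.
n·x̄ = 13·80.61 = 1047.93.
σ₀² = 22.76² = 518.0176, σ² = 10.75² = 115.5625; σ² + n·σ₀² = 115.5625 + 13·518.0176 = 6849.7913.
Posterior mean = (μ₀/σ₀² + n·x̄/σ²)/(1/σ₀² + n/σ²) = (σ²·μ₀ + σ₀²·n·x̄)/(σ² + n·σ₀²) = (115.5625·81.54 + 518.0176·1047.93)/6849.7913 = 552269.149818/6849.7913 = 80.6257.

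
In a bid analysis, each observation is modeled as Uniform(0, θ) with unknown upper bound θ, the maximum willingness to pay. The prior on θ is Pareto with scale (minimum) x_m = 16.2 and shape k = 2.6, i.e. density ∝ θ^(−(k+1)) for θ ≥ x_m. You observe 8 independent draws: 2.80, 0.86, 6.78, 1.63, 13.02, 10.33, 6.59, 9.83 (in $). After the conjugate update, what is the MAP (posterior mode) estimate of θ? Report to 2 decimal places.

16.20

A Pareto(scale x_m, shape k) prior on the upper bound θ of Uniform(0, θ) is conjugate: posterior is Pareto(max(x_m, max xᵢ), k + n).
Sample maximum = 13.02; prior scale x_m = 16.2 → posterior scale = max = 16.20.
Posterior shape = 2.6 + 8 = 10.6.
The Pareto density is decreasing on [x_m, ∞), so the mode is x_m = 16.20.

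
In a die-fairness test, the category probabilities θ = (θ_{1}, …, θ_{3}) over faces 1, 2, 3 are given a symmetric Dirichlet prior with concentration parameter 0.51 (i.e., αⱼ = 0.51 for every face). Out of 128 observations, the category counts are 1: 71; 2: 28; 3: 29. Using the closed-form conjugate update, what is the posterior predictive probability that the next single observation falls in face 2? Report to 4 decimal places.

The Dirichlet prior is conjugate to the Multinomial likelihood: each posterior αⱼ = prior αⱼ + observed count nⱼ.
Posterior concentration: (71.51, 28.51, 29.51), total = 129.53.
P(next = 2 | data) = α_{2}/Σα = 0.2201.

0.2201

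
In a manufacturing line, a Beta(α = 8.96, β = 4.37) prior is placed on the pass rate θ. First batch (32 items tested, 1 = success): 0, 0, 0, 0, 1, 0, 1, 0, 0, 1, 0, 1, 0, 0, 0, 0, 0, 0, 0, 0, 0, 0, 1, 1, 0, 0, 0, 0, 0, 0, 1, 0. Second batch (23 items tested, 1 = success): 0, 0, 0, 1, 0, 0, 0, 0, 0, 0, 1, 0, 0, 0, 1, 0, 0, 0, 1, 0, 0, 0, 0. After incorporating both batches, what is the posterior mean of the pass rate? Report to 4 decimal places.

The Beta prior is conjugate to a Binomial/Bernoulli likelihood; the update adds successes to α and failures to β.
After batch 1: Beta(8.96+7, 4.37+25) = Beta(15.96, 29.37).
After batch 2: Beta(15.96+4, 29.37+19) = Beta(19.96, 48.37).
Posterior mean = α/(α+β) = 19.96/68.33 = 0.2921.

0.2921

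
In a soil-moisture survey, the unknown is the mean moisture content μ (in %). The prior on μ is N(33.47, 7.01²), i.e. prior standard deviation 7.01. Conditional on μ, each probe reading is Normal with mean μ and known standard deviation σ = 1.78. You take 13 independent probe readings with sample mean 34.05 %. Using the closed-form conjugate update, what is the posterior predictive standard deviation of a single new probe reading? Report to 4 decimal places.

For Normal data with known variance σ², a Normal(μ₀, σ₀²) prior on μ is conjugate. Posterior precision = 1/σ₀² + n/σ²; posterior mean is the precision-weighted average of μ₀ and x̄.
σ₀² = 7.01² = 49.1401, σ² = 1.78² = 3.1684; σ² + n·σ₀² = 3.1684 + 13·49.1401 = 641.9897.
Posterior precision = 1/σ₀² + n/σ² = 1/49.1401 + 13/3.1684 = (σ² + n·σ₀²)/(σ₀²σ²) = 641.9897/(49.1401·3.1684); posterior variance σₙ² = σ₀²σ²/(σ² + n·σ₀²) = 49.1401·3.1684/641.9897 = 0.242520.
Predictive variance for one new observation = σₙ² + σ² = 49.1401·3.1684/641.9897 + 3.1684 = σ²·(σ₀² + 641.9897)/641.9897 = 3.1684·691.1298/641.9897 = 3.410920; SD = √(3.1684·691.1298/641.9897) = 1.8469.

1.8469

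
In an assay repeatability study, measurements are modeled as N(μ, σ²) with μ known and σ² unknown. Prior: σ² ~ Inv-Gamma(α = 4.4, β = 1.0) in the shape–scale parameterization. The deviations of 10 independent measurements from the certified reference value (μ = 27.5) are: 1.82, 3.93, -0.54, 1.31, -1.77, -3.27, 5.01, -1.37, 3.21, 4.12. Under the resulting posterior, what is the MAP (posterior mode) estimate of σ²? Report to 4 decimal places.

With known mean μ and an Inverse-Gamma(α, β) prior on σ², the Normal likelihood is conjugate: posterior is Inv-Gamma(α + n/2, β + Σ(xᵢ−μ)²/2).
Σ(xᵢ−μ)² = (1.82)² + (3.93)² + (-0.54)² + (1.31)² + (-1.77)² + (-3.27)² + (5.01)² + (-1.37)² + (3.21)² + (4.12)² = 88.8463.
Posterior: Inv-Gamma(4.4 + 10/2, 1.0 + 88.8463/2) = Inv-Gamma(9.40, 45.42315).
Mode = β/(α+1) = 45.42315/10.40 = 4.3676.

4.3676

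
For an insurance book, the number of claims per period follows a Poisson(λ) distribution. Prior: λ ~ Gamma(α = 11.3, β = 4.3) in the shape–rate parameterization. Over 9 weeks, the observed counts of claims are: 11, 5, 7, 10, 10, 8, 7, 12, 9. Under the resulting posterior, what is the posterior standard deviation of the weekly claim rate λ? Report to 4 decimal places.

0.7145

With a Gamma(shape α, rate β) prior, the Poisson likelihood is conjugate: the posterior is Gamma(α + ΣXᵢ, β + n).
Sum of counts S = 79 over n = 9 weeks.
Posterior: Gamma(α+S, β+n) = Gamma(11.3+79, 4.3+9) = Gamma(90.3, 13.3).
SD = √α/β = √90.3/13.3 = 0.7145.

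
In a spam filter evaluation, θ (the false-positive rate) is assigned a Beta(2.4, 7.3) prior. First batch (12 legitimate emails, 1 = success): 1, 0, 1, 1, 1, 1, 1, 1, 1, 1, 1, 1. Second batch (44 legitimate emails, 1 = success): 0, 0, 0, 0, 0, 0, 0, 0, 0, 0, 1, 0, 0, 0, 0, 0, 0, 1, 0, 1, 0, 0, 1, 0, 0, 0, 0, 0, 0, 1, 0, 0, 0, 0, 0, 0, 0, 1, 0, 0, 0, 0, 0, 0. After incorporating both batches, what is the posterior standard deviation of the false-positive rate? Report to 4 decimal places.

The Beta prior is conjugate to a Binomial/Bernoulli likelihood; the update adds successes to α and failures to β.
After batch 1: Beta(2.4+11, 7.3+1) = Beta(13.4, 8.3).
After batch 2: Beta(13.4+6, 8.3+38) = Beta(19.4, 46.3).
Var = αβ/((α+β)²(α+β+1)) = 19.4·46.3/(65.7²·66.7) = 0.00311980; SD = √0.00311980 = 0.0559.

0.0559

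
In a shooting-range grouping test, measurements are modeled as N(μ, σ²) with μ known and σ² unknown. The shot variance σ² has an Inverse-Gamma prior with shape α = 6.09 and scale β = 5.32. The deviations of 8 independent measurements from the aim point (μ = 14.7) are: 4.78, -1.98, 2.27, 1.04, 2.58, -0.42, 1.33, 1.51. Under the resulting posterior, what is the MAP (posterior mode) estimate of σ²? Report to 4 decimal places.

With known mean μ and an Inverse-Gamma(α, β) prior on σ², the Normal likelihood is conjugate: posterior is Inv-Gamma(α + n/2, β + Σ(xᵢ−μ)²/2).
Σ(xᵢ−μ)² = (4.78)² + (-1.98)² + (2.27)² + (1.04)² + (2.58)² + (-0.42)² + (1.33)² + (1.51)² = 43.8851.
Posterior: Inv-Gamma(6.09 + 8/2, 5.32 + 43.8851/2) = Inv-Gamma(10.09, 27.26255).
Mode = β/(α+1) = 27.26255/11.09 = 2.4583.

2.4583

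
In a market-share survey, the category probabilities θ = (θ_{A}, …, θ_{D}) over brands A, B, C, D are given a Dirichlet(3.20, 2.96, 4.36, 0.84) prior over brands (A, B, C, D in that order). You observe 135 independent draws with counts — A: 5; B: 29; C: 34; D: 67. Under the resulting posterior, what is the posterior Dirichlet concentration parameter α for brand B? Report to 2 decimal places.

31.96

The Dirichlet prior is conjugate to the Multinomial likelihood: each posterior αⱼ = prior αⱼ + observed count nⱼ.
Posterior concentration: (8.20, 31.96, 38.36, 67.84), total = 146.36.
α_{B} = 2.96 + 29 = 31.96.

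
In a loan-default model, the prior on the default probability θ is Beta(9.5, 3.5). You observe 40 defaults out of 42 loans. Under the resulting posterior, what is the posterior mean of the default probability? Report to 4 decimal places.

The Beta prior is conjugate to a Binomial/Bernoulli likelihood; the update adds successes to α and failures to β.
Posterior: Beta(α+k, β+n−k) = Beta(9.5+40, 3.5+2) = Beta(49.5, 5.5).
Posterior mean = α/(α+β) = 49.5/55.0 = 0.9000.

0.9000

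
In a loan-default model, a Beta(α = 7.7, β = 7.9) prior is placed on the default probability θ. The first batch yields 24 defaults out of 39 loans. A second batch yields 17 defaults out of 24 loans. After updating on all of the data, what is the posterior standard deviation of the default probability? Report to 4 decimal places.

0.0544

The Beta prior is conjugate to a Binomial/Bernoulli likelihood; the update adds successes to α and failures to β.
After batch 1: Beta(7.7+24, 7.9+15) = Beta(31.7, 22.9).
After batch 2: Beta(31.7+17, 22.9+7) = Beta(48.7, 29.9).
Var = αβ/((α+β)²(α+β+1)) = 48.7·29.9/(78.6²·79.6) = 0.00296102; SD = √0.00296102 = 0.0544.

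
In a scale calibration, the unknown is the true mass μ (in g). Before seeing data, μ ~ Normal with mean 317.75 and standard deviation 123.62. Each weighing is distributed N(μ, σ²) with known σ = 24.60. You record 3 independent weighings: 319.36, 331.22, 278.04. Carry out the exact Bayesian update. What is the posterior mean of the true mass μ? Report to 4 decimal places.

309.6470

For Normal data with known variance σ², a Normal(μ₀, σ₀²) prior on μ is conjugate. Posterior precision = 1/σ₀² + n/σ²; posterior mean is the precision-weighted average of μ₀ and x̄.
Σxᵢ = 319.36 + 331.22 + 278.04 = 928.62, so n·x̄ = 928.62.
σ₀² = 123.62² = 15281.9044, σ² = 24.60² = 605.16; σ² + n·σ₀² = 605.16 + 3·15281.9044 = 46450.8732.
Posterior mean = (μ₀/σ₀² + n·x̄/σ²)/(1/σ₀² + n/σ²) = (σ²·μ₀ + σ₀²·n·x̄)/(σ² + n·σ₀²) = (605.16·317.75 + 15281.9044·928.62)/46450.8732 = 14383371.653928/46450.8732 = 309.6470.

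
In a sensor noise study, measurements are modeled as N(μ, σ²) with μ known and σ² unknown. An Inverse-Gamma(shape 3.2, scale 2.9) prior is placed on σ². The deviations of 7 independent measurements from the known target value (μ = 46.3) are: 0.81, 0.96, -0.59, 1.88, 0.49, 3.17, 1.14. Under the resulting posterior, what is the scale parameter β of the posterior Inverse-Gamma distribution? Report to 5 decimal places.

11.42440

With known mean μ and an Inverse-Gamma(α, β) prior on σ², the Normal likelihood is conjugate: posterior is Inv-Gamma(α + n/2, β + Σ(xᵢ−μ)²/2).
Σ(xᵢ−μ)² = (0.81)² + (0.96)² + (-0.59)² + (1.88)² + (0.49)² + (3.17)² + (1.14)² = 17.0488.
Posterior: Inv-Gamma(3.2 + 7/2, 2.9 + 17.0488/2) = Inv-Gamma(6.70, 11.42440).
Posterior β = 11.42440.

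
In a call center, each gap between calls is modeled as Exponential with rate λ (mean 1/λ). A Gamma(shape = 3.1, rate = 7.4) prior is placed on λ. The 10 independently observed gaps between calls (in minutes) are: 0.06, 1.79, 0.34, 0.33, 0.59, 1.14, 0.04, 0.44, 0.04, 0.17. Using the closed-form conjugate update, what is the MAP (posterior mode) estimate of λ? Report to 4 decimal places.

0.9806

With a Gamma(shape α, rate β) prior on the exponential rate λ, the posterior after n observations with total T = Σxᵢ is Gamma(α+n, β+T).
Sum of observations T = 4.94 minutes; n = 10.
Posterior: Gamma(3.1+10, 7.4+4.94) = Gamma(13.1, 12.34).
Mode = (α−1)/β = 0.9806.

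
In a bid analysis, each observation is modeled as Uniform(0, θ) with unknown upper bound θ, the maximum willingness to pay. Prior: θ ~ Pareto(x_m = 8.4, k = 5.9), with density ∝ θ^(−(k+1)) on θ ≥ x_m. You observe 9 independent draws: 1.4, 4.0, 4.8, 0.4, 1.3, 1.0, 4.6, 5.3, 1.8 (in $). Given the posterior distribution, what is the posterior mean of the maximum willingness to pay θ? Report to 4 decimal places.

A Pareto(scale x_m, shape k) prior on the upper bound θ of Uniform(0, θ) is conjugate: posterior is Pareto(max(x_m, max xᵢ), k + n).
Sample maximum = 5.3; prior scale x_m = 8.4 → posterior scale = max = 8.4.
Posterior shape = 5.9 + 9 = 14.9.
E[θ|data] = k·x_m/(k−1) = 14.9·8.4/13.9 = 9.0043.

9.0043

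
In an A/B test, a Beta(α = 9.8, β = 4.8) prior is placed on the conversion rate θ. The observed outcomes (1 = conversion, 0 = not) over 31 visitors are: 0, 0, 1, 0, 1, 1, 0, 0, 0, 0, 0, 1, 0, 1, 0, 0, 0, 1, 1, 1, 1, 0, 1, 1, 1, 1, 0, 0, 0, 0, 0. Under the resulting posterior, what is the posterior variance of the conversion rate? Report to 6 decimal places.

0.005365

The Beta prior is conjugate to a Binomial/Bernoulli likelihood; the update adds successes to α and failures to β.
Posterior: Beta(α+k, β+n−k) = Beta(9.8+13, 4.8+18) = Beta(22.8, 22.8).
Var = αβ/((α+β)²(α+β+1)) = 22.8·22.8/(45.6²·46.6) = 0.005365.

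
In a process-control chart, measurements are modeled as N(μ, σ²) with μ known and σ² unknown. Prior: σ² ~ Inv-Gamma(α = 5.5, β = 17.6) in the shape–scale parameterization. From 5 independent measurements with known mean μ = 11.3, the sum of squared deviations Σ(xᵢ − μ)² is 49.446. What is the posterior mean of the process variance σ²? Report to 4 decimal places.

With known mean μ and an Inverse-Gamma(α, β) prior on σ², the Normal likelihood is conjugate: posterior is Inv-Gamma(α + n/2, β + Σ(xᵢ−μ)²/2).
Posterior: Inv-Gamma(5.5 + 5/2, 17.6 + 49.446/2) = Inv-Gamma(8.00, 42.3230).
E[σ²|data] = β/(α−1) = 42.3230/7.00 = 6.0461.

6.0461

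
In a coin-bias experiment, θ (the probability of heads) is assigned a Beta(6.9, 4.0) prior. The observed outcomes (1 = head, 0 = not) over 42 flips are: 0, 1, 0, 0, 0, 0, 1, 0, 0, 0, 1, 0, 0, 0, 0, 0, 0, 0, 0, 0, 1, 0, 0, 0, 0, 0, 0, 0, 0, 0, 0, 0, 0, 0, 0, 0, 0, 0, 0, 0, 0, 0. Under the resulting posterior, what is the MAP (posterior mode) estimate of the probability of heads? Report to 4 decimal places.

The Beta prior is conjugate to a Binomial/Bernoulli likelihood; the update adds successes to α and failures to β.
Posterior: Beta(α+k, β+n−k) = Beta(6.9+4, 4.0+38) = Beta(10.9, 42.0).
Mode of Beta(a,b) for a,b>1 is (a−1)/(a+b−2) = 9.9/50.9 = 0.1945.

0.1945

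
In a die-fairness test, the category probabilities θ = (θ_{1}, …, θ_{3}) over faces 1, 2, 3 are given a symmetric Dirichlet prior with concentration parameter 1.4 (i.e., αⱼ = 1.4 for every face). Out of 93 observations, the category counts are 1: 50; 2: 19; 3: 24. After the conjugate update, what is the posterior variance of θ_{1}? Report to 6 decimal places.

The Dirichlet prior is conjugate to the Multinomial likelihood: each posterior αⱼ = prior αⱼ + observed count nⱼ.
Posterior concentration: (51.4, 20.4, 25.4), total = 97.2.
Var[θ_j] = α_j(Σα−α_j)/((Σα)²(Σα+1)) = 51.4·45.8/(97.2²·98.2) = 0.002537.

0.002537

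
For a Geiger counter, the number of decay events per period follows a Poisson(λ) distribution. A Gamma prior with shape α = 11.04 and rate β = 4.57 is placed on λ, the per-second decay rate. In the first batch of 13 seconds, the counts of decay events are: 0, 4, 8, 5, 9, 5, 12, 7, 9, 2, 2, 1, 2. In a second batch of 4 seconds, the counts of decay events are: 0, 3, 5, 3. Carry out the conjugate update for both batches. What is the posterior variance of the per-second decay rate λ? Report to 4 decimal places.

0.1892

With a Gamma(shape α, rate β) prior, the Poisson likelihood is conjugate: the posterior is Gamma(α + ΣXᵢ, β + n).
Batch 1: sum of counts S = 66 over n = 13 seconds.
After batch 1: Gamma(α+S, β+n) = Gamma(11.04+66, 4.57+13) = Gamma(77.04, 17.57).
Batch 2: sum of counts S = 11 over n = 4 seconds.
After batch 2: Gamma(α+S, β+n) = Gamma(77.04+11, 17.57+4) = Gamma(88.04, 21.57).
Var = α/β² = 88.04/21.57² = 0.1892.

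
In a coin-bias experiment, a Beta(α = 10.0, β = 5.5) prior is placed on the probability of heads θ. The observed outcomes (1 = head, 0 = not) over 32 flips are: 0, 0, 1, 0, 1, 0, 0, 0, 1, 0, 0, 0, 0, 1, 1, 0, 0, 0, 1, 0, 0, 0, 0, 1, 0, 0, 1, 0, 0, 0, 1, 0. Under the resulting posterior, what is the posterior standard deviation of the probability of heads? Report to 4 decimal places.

0.0703

The Beta prior is conjugate to a Binomial/Bernoulli likelihood; the update adds successes to α and failures to β.
Posterior: Beta(α+k, β+n−k) = Beta(10.0+9, 5.5+23) = Beta(19.0, 28.5).
Var = αβ/((α+β)²(α+β+1)) = 19.0·28.5/(47.5²·48.5) = 0.00494845; SD = √0.00494845 = 0.0703.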